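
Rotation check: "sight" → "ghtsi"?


Word: "sight", Candidate: "ghtsi"
Method: check if candidate is substring of word+word
"sightsight" contains "ghtsi"? Yes
Is rotation = Yes


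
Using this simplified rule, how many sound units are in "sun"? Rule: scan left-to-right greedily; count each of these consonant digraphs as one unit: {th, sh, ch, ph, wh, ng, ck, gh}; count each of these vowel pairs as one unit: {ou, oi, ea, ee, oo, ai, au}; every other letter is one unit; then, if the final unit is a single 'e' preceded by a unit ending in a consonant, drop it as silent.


Word: "sun" (3 letters)
Left-to-right scan:
  1. 's' (letter)
  2. 'u' (letter)
  3. 'n' (letter)
Units from scan: 3
Sound units = 3 units


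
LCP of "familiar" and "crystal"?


Word 1: "familiar"
Word 2: "crystal"
Comparing from start:
  Pos 0: 'f' != 'c' (stop)
LCP = "" (length 0)


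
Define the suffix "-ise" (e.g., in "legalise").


Suffix: -ise
As in: legalise -> legal + -ise
Meaning = to make


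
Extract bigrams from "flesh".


Word: "flesh" (length 5)
Number of bigrams = 5 - 2 + 1 = 4
  Position 0: "fl"
  Position 1: "le"
  Position 2: "es"
  Position 3: "sh"
Bigrams = "fl", "le", "es", "sh"


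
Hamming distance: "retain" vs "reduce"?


Comparing character by character (same length = 6):
  Pos 0: 'r' vs 'r' =
  Pos 1: 'e' vs 'e' =
  Pos 2: 't' vs 'd' !=
  Pos 3: 'a' vs 'u' !=
  Pos 4: 'i' vs 'c' !=
  Pos 5: 'n' vs 'e' !=
Hamming distance = 4


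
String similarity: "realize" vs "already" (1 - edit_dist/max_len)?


Word 1: "realize" (length 7)
Word 2: "already" (length 7)
One optimal edit sequence:
  1. insert 'a'  (+1)
  2. insert 'l'  (+1)
  3. keep 'r'
  4. keep 'e'
  5. keep 'a'
  6. delete 'l'  (+1)
  7. delete 'i'  (+1)
  8. substitute 'z' -> 'd'  (+1)
  9. substitute 'e' -> 'y'  (+1)
Edit distance = 6
Max length = max(7, 7) = 7
Similarity = 1 - 6/7
= 0.1429


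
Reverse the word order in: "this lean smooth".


Original: "this lean smooth"
Words (1..n): this | lean | smooth
Reversed (n..1): smooth | lean | this
Result = "smooth lean this"


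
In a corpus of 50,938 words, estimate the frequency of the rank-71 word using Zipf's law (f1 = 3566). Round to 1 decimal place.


Zipf's law: f(r) = f(1) / r
f(1) = 3566
f(71) = 3566 / 71
= 50.2 occurrences


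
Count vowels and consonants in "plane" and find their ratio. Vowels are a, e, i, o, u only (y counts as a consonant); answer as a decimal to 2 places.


Word: "plane"
Vowels (a,e,i,o,u): 2
Consonants: 3
Ratio = 2/3
= 0.67


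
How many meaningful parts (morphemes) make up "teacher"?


Word: "teacher"
Morphemes: teach | -er
Each morpheme carries meaning
= 2 morphemes


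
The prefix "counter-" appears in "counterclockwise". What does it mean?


Prefix: counter-
Example: counterclockwise = counter- + clockwise
Meaning = against / opposite


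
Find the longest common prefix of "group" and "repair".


Word 1: "group"
Word 2: "repair"
Comparing from start:
  Pos 0: 'g' != 'r' (stop)
LCP = "" (length 0)


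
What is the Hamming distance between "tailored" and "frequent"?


Comparing character by character (same length = 8):
  Pos 0: 't' vs 'f' !=
  Pos 1: 'a' vs 'r' !=
  Pos 2: 'i' vs 'e' !=
  Pos 3: 'l' vs 'q' !=
  Pos 4: 'o' vs 'u' !=
  Pos 5: 'r' vs 'e' !=
  Pos 6: 'e' vs 'n' !=
  Pos 7: 'd' vs 't' !=
Hamming distance = 8


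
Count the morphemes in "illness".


Word: "illness"
Morphemes: ill | -ness
Each morpheme carries meaning
= 2 morphemes


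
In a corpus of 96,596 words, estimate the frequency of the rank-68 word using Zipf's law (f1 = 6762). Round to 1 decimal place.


Zipf's law: f(r) = f(1) / r
f(1) = 6762
f(68) = 6762 / 68
= 99.4 occurrences


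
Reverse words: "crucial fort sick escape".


Original: "crucial fort sick escape"
Words (1..n): crucial | fort | sick | escape
Reversed (n..1): escape | sick | fort | crucial
Result = "escape sick fort crucial"


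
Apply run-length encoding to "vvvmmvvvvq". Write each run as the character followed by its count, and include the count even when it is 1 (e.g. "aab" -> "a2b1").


String: "vvvmmvvvvq"
Scanning for consecutive runs:
  'v' x 3
  'm' x 2
  'v' x 4
  'q' x 1
RLE = "v3m2v4q1"


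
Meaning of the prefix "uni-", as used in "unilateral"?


Prefix: uni-
As in: unilateral -> uni- + lateral
Meaning = one


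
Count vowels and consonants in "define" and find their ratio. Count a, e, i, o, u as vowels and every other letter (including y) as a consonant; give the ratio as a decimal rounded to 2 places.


Word: "define"
Vowels (a,e,i,o,u): 3
Consonants: 3
Ratio = 3/3
= 1.00


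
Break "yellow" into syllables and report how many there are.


Word: "yellow"
Syllable breakdown: yel-low
Counting: 2 parts
= 2 syllables


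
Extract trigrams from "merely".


Word: "merely" (length 6)
Number of trigrams = 6 - 3 + 1 = 4
  Position 0: "mer"
  Position 1: "ere"
  Position 2: "rel"
  Position 3: "ely"
Trigrams = "mer", "ere", "rel", "ely"


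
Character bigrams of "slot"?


Word: "slot" (length 4)
Number of bigrams = 4 - 2 + 1 = 3
  Position 0: "sl"
  Position 1: "lo"
  Position 2: "ot"
Bigrams = "sl", "lo", "ot"


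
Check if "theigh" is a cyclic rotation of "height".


Word: "height", Candidate: "theigh"
Method: check if candidate is substring of word+word
"heightheight" contains "theigh"? Yes
Is rotation = Yes


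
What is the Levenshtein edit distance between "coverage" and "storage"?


Word 1: "coverage" (length 8)
Word 2: "storage" (length 7)
One optimal edit sequence (insert/delete/substitute each cost 1):
  1. delete 'c'  (+1)
  2. substitute 'o' -> 's'  (+1)
  3. substitute 'v' -> 't'  (+1)
  4. substitute 'e' -> 'o'  (+1)
  5. keep 'r'
  6. keep 'a'
  7. keep 'g'
  8. keep 'e'
Total edit operations: 4
Edit distance = 4


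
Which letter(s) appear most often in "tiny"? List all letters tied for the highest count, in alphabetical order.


Word: "tiny"
Letter counts:
  'i': 1
  'n': 1
  't': 1
  'y': 1
Maximum count = 1
Most frequent = 'i', 'n', 't', 'y' (1 time each)


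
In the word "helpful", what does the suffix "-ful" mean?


Suffix: -ful
Example: helpful (help + -ful)
Meaning = full of


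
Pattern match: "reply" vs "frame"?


Pattern of "reply": [0, 1, 2, 3, 4]
Pattern of "frame": [0, 1, 2, 3, 4]
Patterns match
Same pattern = Yes


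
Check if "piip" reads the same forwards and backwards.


Word: "piip"
Reversed: "piip"
Forward == Backward? piip == piip
Palindrome = Yes


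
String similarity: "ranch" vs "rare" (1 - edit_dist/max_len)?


Word 1: "ranch" (length 5)
Word 2: "rare" (length 4)
One optimal edit sequence:
  1. keep 'r'
  2. keep 'a'
  3. delete 'n'  (+1)
  4. substitute 'c' -> 'r'  (+1)
  5. substitute 'h' -> 'e'  (+1)
Edit distance = 3
Max length = max(5, 4) = 5
Similarity = 1 - 3/5
= 0.4000


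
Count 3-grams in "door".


Word: "door" (length 4)
Number of 3-grams = length - 3 + 1 = 4 - 3 + 1
= 2


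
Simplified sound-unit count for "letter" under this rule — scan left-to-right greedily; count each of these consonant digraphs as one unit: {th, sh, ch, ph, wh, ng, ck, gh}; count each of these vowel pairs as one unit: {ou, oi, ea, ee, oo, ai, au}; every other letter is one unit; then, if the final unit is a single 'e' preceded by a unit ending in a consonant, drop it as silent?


Word: "letter" (6 letters)
Left-to-right scan:
  1. 'l' (letter)
  2. 'e' (letter)
  3. 't' (letter)
  4. 't' (letter)
  5. 'e' (letter)
  6. 'r' (letter)
Units from scan: 6
Sound units = 6 units


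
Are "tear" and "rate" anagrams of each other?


Word 1: "tear" → sorted: aert
Word 2: "rate" → sorted: aert
Same letters? aert == aert
Anagram = Yes


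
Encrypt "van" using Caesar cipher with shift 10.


Word: "van"
Shift: 10
Each letter → (letter + shift) mod 26:
  'v' (21) + 10 = 5 → 'f'
  'a' (0) + 10 = 10 → 'k'
  'n' (13) + 10 = 23 → 'x'
Result = "fkx"


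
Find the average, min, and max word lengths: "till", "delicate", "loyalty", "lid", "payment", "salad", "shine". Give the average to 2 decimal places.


Lengths: "till"=4, "delicate"=8, "loyalty"=7, "lid"=3, "payment"=7, "salad"=5, "shine"=5
Sum = 39, Count = 7
Average = 39/7 = 5.57
= avg=5.57, min=3, max=8


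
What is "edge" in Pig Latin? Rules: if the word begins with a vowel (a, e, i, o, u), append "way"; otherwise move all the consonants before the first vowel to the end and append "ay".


Word: "edge"
Starts with vowel → add 'way'
Pig Latin = "edgeway"


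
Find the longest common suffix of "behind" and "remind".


Word 1: "behind"
Word 2: "remind"
Comparing from end:
  Pos -1: 'd' == 'd'
  Pos -2: 'n' == 'n'
  Pos -3: 'i' == 'i'
  Pos -4: 'h' != 'm' (stop)
LCS = "ind" (length 3)


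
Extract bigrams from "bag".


Word: "bag" (length 3)
Number of bigrams = 3 - 2 + 1 = 2
  Position 0: "ba"
  Position 1: "ag"
Bigrams = "ba", "ag"


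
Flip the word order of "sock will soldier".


Original: "sock will soldier"
Words (1..n): sock | will | soldier
Reversed (n..1): soldier | will | sock
Result = "soldier will sock"


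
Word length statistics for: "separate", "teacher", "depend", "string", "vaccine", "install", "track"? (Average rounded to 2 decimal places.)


Lengths: "separate"=8, "teacher"=7, "depend"=6, "string"=6, "vaccine"=7, "install"=7, "track"=5
Sum = 46, Count = 7
Average = 46/7 = 6.57
= avg=6.57, min=5, max=8


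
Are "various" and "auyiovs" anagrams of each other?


Word 1: "various" → sorted: aiorsuv
Word 2: "auyiovs" → sorted: aiosuvy
Same letters? aiorsuv != aiosuvy
Anagram = No


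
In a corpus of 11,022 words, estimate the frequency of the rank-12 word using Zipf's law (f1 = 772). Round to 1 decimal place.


Zipf's law: f(r) = f(1) / r
f(1) = 772
f(12) = 772 / 12
= 64.3 occurrences


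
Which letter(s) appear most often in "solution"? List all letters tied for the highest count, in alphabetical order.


Word: "solution"
Letter counts:
  'i': 1
  'l': 1
  'n': 1
  'o': 2
  's': 1
  't': 1
  'u': 1
Maximum count = 2
Most frequent = 'o' (2 times each)


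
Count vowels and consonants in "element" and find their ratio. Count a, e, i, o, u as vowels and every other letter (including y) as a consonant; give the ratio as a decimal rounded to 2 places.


Word: "element"
Vowels (a,e,i,o,u): 3
Consonants: 4
Ratio = 3/4
= 0.75


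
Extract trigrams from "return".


Word: "return" (length 6)
Number of trigrams = 6 - 3 + 1 = 4
  Position 0: "ret"
  Position 1: "etu"
  Position 2: "tur"
  Position 3: "urn"
Trigrams = "ret", "etu", "tur", "urn"


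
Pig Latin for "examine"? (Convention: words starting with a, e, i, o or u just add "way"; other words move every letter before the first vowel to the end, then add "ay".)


Word: "examine"
Starts with vowel → add 'way'
Pig Latin = "examineway"


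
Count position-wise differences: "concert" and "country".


Comparing character by character (same length = 7):
  Pos 0: 'c' vs 'c' =
  Pos 1: 'o' vs 'o' =
  Pos 2: 'n' vs 'u' !=
  Pos 3: 'c' vs 'n' !=
  Pos 4: 'e' vs 't' !=
  Pos 5: 'r' vs 'r' =
  Pos 6: 't' vs 'y' !=
Hamming distance = 4


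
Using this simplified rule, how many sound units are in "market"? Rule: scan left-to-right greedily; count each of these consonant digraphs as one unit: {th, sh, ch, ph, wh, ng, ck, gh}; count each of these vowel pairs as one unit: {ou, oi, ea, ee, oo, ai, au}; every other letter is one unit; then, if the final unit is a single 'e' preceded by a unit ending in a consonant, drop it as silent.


Word: "market" (6 letters)
Left-to-right scan:
  1. 'm' (letter)
  2. 'a' (letter)
  3. 'r' (letter)
  4. 'k' (letter)
  5. 'e' (letter)
  6. 't' (letter)
Units from scan: 6
Sound units = 6 units


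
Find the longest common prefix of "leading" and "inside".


Word 1: "leading"
Word 2: "inside"
Comparing from start:
  Pos 0: 'l' != 'i' (stop)
LCP = "" (length 0)


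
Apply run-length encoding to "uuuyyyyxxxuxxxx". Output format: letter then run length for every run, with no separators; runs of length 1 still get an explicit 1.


String: "uuuyyyyxxxuxxxx"
Scanning for consecutive runs:
  'u' x 3
  'y' x 4
  'x' x 3
  'u' x 1
  'x' x 4
RLE = "u3y4x3u1x4"


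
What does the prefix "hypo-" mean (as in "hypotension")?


Prefix: hypo-
Example: hypotension (hypo- + tension)
Meaning = under / below normal


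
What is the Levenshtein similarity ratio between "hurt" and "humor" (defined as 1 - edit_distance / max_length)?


Word 1: "hurt" (length 4)
Word 2: "humor" (length 5)
One optimal edit sequence:
  1. keep 'h'
  2. keep 'u'
  3. insert 'm'  (+1)
  4. substitute 'r' -> 'o'  (+1)
  5. substitute 't' -> 'r'  (+1)
Edit distance = 3
Max length = max(4, 5) = 5
Similarity = 1 - 3/5
= 0.4000


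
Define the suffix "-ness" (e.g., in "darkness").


Suffix: -ness
As in: darkness -> dark + -ness
Meaning = state of being


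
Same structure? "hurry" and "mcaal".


Pattern of "hurry": [0, 1, 2, 2, 3]
Pattern of "mcaal": [0, 1, 2, 2, 3]
Patterns match
Same pattern = Yes


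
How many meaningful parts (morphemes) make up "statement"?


Word: "statement"
Morphemes: state / -ment
Each morpheme carries meaning
= 2 morphemes


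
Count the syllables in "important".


Word: "important"
Syllable breakdown: im-por-tant
Counting: 3 parts
= 3 syllables


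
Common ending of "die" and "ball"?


Word 1: "die"
Word 2: "ball"
Comparing from end:
  Pos -1: 'e' != 'l' (stop)
LCS = "" (length 0)


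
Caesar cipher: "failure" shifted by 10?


Word: "failure"
Shift: 10
Each letter → (letter + shift) mod 26:
  'f' (5) + 10 = 15 → 'p'
  'a' (0) + 10 = 10 → 'k'
  'i' (8) + 10 = 18 → 's'
  'l' (11) + 10 = 21 → 'v'
  'u' (20) + 10 = 4 → 'e'
  'r' (17) + 10 = 1 → 'b'
  'e' (4) + 10 = 14 → 'o'
Result = "pksvebo"


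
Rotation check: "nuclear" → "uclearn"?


Word: "nuclear", Candidate: "uclearn"
Method: check if candidate is substring of word+word
"nuclearnuclear" contains "uclearn"? Yes
Is rotation = Yes


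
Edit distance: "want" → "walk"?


Word 1: "want" (length 4)
Word 2: "walk" (length 4)
One optimal edit sequence (insert/delete/substitute each cost 1):
  1. keep 'w'
  2. keep 'a'
  3. substitute 'n' -> 'l'  (+1)
  4. substitute 't' -> 'k'  (+1)
Total edit operations: 2
Edit distance = 2


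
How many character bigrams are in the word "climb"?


Word: "climb" (length 5)
Number of 2-grams = length - 2 + 1 = 5 - 2 + 1
= 4


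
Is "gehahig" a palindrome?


Word: "gehahig"
Reversed: "gihaheg"
Forward == Backward? gehahig != gihaheg
Palindrome = No


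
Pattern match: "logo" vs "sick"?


Pattern of "logo": [0, 1, 2, 1]
Pattern of "sick": [0, 1, 2, 3]
Patterns do not match
Same pattern = No


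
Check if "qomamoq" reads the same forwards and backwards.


Word: "qomamoq"
Reversed: "qomamoq"
Forward == Backward? qomamoq == qomamoq
Palindrome = Yes


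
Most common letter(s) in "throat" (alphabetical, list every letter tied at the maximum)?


Word: "throat"
Letter counts:
  'a': 1
  'h': 1
  'o': 1
  'r': 1
  't': 2
Maximum count = 2
Most frequent = 't' (2 times each)


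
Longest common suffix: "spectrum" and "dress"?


Word 1: "spectrum"
Word 2: "dress"
Comparing from end:
  Pos -1: 'm' != 's' (stop)
LCS = "" (length 0)


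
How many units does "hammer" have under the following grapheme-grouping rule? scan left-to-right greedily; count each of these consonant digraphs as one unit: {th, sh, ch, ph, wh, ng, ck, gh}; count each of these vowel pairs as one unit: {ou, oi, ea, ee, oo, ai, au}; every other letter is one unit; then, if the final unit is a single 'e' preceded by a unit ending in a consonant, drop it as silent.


Word: "hammer" (6 letters)
Left-to-right scan:
  (1) 'h' (letter)
  (2) 'a' (letter)
  (3) 'm' (letter)
  (4) 'm' (letter)
  (5) 'e' (letter)
  (6) 'r' (letter)
Units from scan: 6
Sound units = 6 units


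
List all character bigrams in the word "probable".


Word: "probable" (length 8)
Number of bigrams = 8 - 2 + 1 = 7
  Position 0: "pr"
  Position 1: "ro"
  Position 2: "ob"
  Position 3: "ba"
  Position 4: "ab"
  Position 5: "bl"
  Position 6: "le"
Bigrams = "pr", "ro", "ob", "ba", "ab", "bl", "le"


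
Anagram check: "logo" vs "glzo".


Word 1: "logo" → sorted: gloo
Word 2: "glzo" → sorted: gloz
Same letters? gloo != gloz
Anagram = No


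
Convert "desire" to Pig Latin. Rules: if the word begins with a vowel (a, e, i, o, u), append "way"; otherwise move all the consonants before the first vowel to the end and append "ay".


Word: "desire"
Starts with consonant(s) → move to end, add 'ay'
Consonant cluster: "d"
Pig Latin = "esireday"


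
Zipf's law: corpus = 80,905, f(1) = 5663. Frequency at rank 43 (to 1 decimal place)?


Zipf's law: f(r) = f(1) / r
f(1) = 5663
f(43) = 5663 / 43
= 131.7 occurrences


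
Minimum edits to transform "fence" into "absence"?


Word 1: "fence" (length 5)
Word 2: "absence" (length 7)
One optimal edit sequence (insert/delete/substitute each cost 1):
  1. insert 'a'  (+1)
  2. insert 'b'  (+1)
  3. substitute 'f' -> 's'  (+1)
  4. keep 'e'
  5. keep 'n'
  6. keep 'c'
  7. keep 'e'
Total edit operations: 3
Edit distance = 3


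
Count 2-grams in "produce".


Word: "produce" (length 7)
Number of 2-grams = length - 2 + 1 = 7 - 2 + 1
= 6


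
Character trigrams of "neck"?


Word: "neck" (length 4)
Number of trigrams = 4 - 3 + 1 = 2
  Position 0: "nec"
  Position 1: "eck"
Trigrams = "nec", "eck"


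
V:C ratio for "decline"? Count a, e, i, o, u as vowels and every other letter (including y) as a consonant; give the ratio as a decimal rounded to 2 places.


Word: "decline"
Vowels (a,e,i,o,u): 3
Consonants: 4
Ratio = 3/4
= 0.75


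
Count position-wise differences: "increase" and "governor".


Comparing character by character (same length = 8):
  Pos 0: 'i' vs 'g' !=
  Pos 1: 'n' vs 'o' !=
  Pos 2: 'c' vs 'v' !=
  Pos 3: 'r' vs 'e' !=
  Pos 4: 'e' vs 'r' !=
  Pos 5: 'a' vs 'n' !=
  Pos 6: 's' vs 'o' !=
  Pos 7: 'e' vs 'r' !=
Hamming distance = 8


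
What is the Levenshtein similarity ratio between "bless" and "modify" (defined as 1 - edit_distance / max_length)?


Word 1: "bless" (length 5)
Word 2: "modify" (length 6)
One optimal edit sequence:
  1. insert 'm'  (+1)
  2. substitute 'b' -> 'o'  (+1)
  3. substitute 'l' -> 'd'  (+1)
  4. substitute 'e' -> 'i'  (+1)
  5. substitute 's' -> 'f'  (+1)
  6. substitute 's' -> 'y'  (+1)
Edit distance = 6
Max length = max(5, 6) = 6
Similarity = 1 - 6/6
= 0.0000


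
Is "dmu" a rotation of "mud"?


Word: "mud", Candidate: "dmu"
Method: check if candidate is substring of word+word
"mudmud" contains "dmu"? Yes
Is rotation = Yes


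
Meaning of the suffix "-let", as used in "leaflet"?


Suffix: -let
As in: leaflet -> leaf + -let
Meaning = small


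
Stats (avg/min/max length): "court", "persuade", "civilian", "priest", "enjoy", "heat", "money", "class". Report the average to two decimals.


Lengths: "court"=5, "persuade"=8, "civilian"=8, "priest"=6, "enjoy"=5, "heat"=4, "money"=5, "class"=5
Sum = 46, Count = 8
Average = 46/8 = 5.75
= avg=5.75, min=4, max=8


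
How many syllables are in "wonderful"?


Word: "wonderful"
Syllable breakdown: won · der · ful
Counting: 3 parts
= 3 syllables


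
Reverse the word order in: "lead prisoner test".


Original: "lead prisoner test"
Words (1..n): lead | prisoner | test
Reversed (n..1): test | prisoner | lead
Result = "test prisoner lead"


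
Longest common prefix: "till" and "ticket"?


Word 1: "till"
Word 2: "ticket"
Comparing from start:
  Pos 0: 't' == 't'
  Pos 1: 'i' == 'i'
  Pos 2: 'l' != 'c' (stop)
LCP = "ti" (length 2)


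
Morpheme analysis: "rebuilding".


Word: "rebuilding"
Morphemes: re- + build + -ing
Each morpheme carries meaning
= 3 morphemes


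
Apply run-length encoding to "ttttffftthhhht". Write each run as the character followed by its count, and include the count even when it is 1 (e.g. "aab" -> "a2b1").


String: "ttttffftthhhht"
Scanning for consecutive runs:
  't' x 4
  'f' x 3
  't' x 2
  'h' x 4
  't' x 1
RLE = "t4f3t2h4t1"


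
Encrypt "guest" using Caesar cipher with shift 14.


Word: "guest"
Shift: 14
Each letter → (letter + shift) mod 26:
  'g' (6) + 14 = 20 → 'u'
  'u' (20) + 14 = 8 → 'i'
  'e' (4) + 14 = 18 → 's'
  's' (18) + 14 = 6 → 'g'
  't' (19) + 14 = 7 → 'h'
Result = "uisgh"


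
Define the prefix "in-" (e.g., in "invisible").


Prefix: in-
As in: invisible -> in- + visible
Meaning = not / into


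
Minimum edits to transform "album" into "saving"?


Word 1: "album" (length 5)
Word 2: "saving" (length 6)
One optimal edit sequence (insert/delete/substitute each cost 1):
  1. insert 's'  (+1)
  2. keep 'a'
  3. substitute 'l' -> 'v'  (+1)
  4. substitute 'b' -> 'i'  (+1)
  5. substitute 'u' -> 'n'  (+1)
  6. substitute 'm' -> 'g'  (+1)
Total edit operations: 5
Edit distance = 5


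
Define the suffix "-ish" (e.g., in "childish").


Suffix: -ish
Example: childish = child + -ish
Meaning = somewhat / having the qualities of


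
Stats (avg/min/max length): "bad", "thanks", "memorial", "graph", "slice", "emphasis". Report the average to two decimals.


Lengths: "bad"=3, "thanks"=6, "memorial"=8, "graph"=5, "slice"=5, "emphasis"=8
Sum = 35, Count = 6
Average = 35/6 = 5.83
= avg=5.83, min=3, max=8


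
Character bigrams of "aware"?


Word: "aware" (length 5)
Number of bigrams = 5 - 2 + 1 = 4
  Position 0: "aw"
  Position 1: "wa"
  Position 2: "ar"
  Position 3: "re"
Bigrams = "aw", "wa", "ar", "re"


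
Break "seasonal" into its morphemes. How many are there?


Word: "seasonal"
Morphemes: season + -al
Each morpheme carries meaning
= 2 morphemes


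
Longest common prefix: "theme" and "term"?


Word 1: "theme"
Word 2: "term"
Comparing from start:
  Pos 0: 't' == 't'
  Pos 1: 'h' != 'e' (stop)
LCP = "t" (length 1)


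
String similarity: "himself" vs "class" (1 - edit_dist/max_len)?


Word 1: "himself" (length 7)
Word 2: "class" (length 5)
One optimal edit sequence:
  1. substitute 'h' -> 'c'  (+1)
  2. substitute 'i' -> 'l'  (+1)
  3. substitute 'm' -> 'a'  (+1)
  4. keep 's'
  5. delete 'e'  (+1)
  6. delete 'l'  (+1)
  7. substitute 'f' -> 's'  (+1)
Edit distance = 6
Max length = max(7, 5) = 7
Similarity = 1 - 6/7
= 0.1429


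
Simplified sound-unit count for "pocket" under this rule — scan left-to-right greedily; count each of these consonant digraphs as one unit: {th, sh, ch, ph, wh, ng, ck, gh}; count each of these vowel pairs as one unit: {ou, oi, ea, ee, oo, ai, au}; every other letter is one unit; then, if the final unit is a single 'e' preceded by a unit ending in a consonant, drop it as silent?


Word: "pocket" (6 letters)
Left-to-right scan:
  [1] 'p' (letter)
  [2] 'o' (letter)
  [3] 'ck' (digraph)
  [4] 'e' (letter)
  [5] 't' (letter)
Units from scan: 5
Sound units = 5 units


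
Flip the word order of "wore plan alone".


Original: "wore plan alone"
Words (1..n): wore | plan | alone
Reversed (n..1): alone | plan | wore
Result = "alone plan wore"


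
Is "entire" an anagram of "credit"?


Word 1: "credit" → sorted: cdeirt
Word 2: "entire" → sorted: eeinrt
Same letters? cdeirt != eeinrt
Anagram = No


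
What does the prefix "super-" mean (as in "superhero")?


Prefix: super-
As in: superhero -> super- + hero
Meaning = above / beyond


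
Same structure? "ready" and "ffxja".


Pattern of "ready": [0, 1, 2, 3, 4]
Pattern of "ffxja": [0, 0, 1, 2, 3]
Patterns do not match
Same pattern = No


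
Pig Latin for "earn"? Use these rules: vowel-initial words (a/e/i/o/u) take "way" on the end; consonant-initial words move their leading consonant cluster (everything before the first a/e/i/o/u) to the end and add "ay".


Word: "earn"
Starts with vowel → add 'way'
Pig Latin = "earnway"


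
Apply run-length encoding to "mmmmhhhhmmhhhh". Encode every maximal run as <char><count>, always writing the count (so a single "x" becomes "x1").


String: "mmmmhhhhmmhhhh"
Scanning for consecutive runs:
  'm' x 4
  'h' x 4
  'm' x 2
  'h' x 4
RLE = "m4h4m2h4"


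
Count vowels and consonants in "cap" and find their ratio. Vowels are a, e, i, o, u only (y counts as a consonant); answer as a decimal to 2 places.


Word: "cap"
Vowels (a,e,i,o,u): 1
Consonants: 2
Ratio = 1/2
= 0.50


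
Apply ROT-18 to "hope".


Word: "hope"
Shift: 18
Each letter → (letter + shift) mod 26:
  'h' (7) + 18 = 25 → 'z'
  'o' (14) + 18 = 6 → 'g'
  'p' (15) + 18 = 7 → 'h'
  'e' (4) + 18 = 22 → 'w'
Result = "zghw"


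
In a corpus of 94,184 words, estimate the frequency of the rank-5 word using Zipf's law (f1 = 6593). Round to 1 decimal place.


Zipf's law: f(r) = f(1) / r
f(1) = 6593
f(5) = 6593 / 5
= 1318.6 occurrences


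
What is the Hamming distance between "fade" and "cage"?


Comparing character by character (same length = 4):
  Pos 0: 'f' vs 'c' !=
  Pos 1: 'a' vs 'a' =
  Pos 2: 'd' vs 'g' !=
  Pos 3: 'e' vs 'e' =
Hamming distance = 2


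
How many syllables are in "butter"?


Word: "butter"
Syllable breakdown: but-ter
Counting: 2 parts
= 2 syllables


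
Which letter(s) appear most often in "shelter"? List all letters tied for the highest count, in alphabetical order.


Word: "shelter"
Letter counts:
  'e': 2
  'h': 1
  'l': 1
  'r': 1
  's': 1
  't': 1
Maximum count = 2
Most frequent = 'e' (2 times each)


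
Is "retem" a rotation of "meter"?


Word: "meter", Candidate: "retem"
Method: check if candidate is substring of word+word
"metermeter" contains "retem"? No
Is rotation = No


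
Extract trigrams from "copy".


Word: "copy" (length 4)
Number of trigrams = 4 - 3 + 1 = 2
  Position 0: "cop"
  Position 1: "opy"
Trigrams = "cop", "opy"


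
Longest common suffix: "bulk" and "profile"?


Word 1: "bulk"
Word 2: "profile"
Comparing from end:
  Pos -1: 'k' != 'e' (stop)
LCS = "" (length 0)


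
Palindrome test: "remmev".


Word: "remmev"
Reversed: "vemmer"
Forward == Backward? remmev != vemmer
Palindrome = No


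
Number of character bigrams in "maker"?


Word: "maker" (length 5)
Number of 2-grams = length - 2 + 1 = 5 - 2 + 1
= 4


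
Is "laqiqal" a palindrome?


Word: "laqiqal"
Reversed: "laqiqal"
Forward == Backward? laqiqal == laqiqal
Palindrome = Yes


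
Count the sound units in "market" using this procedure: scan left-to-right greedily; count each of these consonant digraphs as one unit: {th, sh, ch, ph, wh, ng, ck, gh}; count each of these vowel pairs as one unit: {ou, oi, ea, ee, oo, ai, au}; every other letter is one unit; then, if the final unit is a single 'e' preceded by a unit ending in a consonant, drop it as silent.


Word: "market" (6 letters)
Left-to-right scan:
  (1) 'm' (letter)
  (2) 'a' (letter)
  (3) 'r' (letter)
  (4) 'k' (letter)
  (5) 'e' (letter)
  (6) 't' (letter)
Units from scan: 6
Sound units = 6 units


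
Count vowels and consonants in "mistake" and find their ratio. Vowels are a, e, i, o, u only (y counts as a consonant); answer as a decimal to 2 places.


Word: "mistake"
Vowels (a,e,i,o,u): 3
Consonants: 4
Ratio = 3/4
= 0.75


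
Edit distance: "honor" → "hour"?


Word 1: "honor" (length 5)
Word 2: "hour" (length 4)
One optimal edit sequence (insert/delete/substitute each cost 1):
  1. keep 'h'
  2. keep 'o'
  3. delete 'n'  (+1)
  4. substitute 'o' -> 'u'  (+1)
  5. keep 'r'
Total edit operations: 2
Edit distance = 2


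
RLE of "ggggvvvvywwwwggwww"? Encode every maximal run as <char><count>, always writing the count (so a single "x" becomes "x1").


String: "ggggvvvvywwwwggwww"
Scanning for consecutive runs:
  'g' x 4
  'v' x 4
  'y' x 1
  'w' x 4
  'g' x 2
  'w' x 3
RLE = "g4v4y1w4g2w3"


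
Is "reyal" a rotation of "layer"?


Word: "layer", Candidate: "reyal"
Method: check if candidate is substring of word+word
"layerlayer" contains "reyal"? No
Is rotation = No


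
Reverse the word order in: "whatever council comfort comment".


Original: "whatever council comfort comment"
Words (1..n): whatever | council | comfort | comment
Reversed (n..1): comment | comfort | council | whatever
Result = "comment comfort council whatever"


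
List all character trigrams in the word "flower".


Word: "flower" (length 6)
Number of trigrams = 6 - 3 + 1 = 4
  Position 0: "flo"
  Position 1: "low"
  Position 2: "owe"
  Position 3: "wer"
Trigrams = "flo", "low", "owe", "wer"


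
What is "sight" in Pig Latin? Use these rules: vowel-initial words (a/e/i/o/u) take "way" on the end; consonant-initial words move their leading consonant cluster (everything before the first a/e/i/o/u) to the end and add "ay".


Word: "sight"
Starts with consonant(s) → move to end, add 'ay'
Consonant cluster: "s"
Pig Latin = "ightsay"


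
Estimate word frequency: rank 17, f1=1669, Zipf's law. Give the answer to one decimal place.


Zipf's law: f(r) = f(1) / r
f(1) = 1669
f(17) = 1669 / 17
= 98.2 occurrences


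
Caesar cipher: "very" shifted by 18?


Word: "very"
Shift: 18
Each letter → (letter + shift) mod 26:
  'v' (21) + 18 = 13 → 'n'
  'e' (4) + 18 = 22 → 'w'
  'r' (17) + 18 = 9 → 'j'
  'y' (24) + 18 = 16 → 'q'
Result = "nwjq"


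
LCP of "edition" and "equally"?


Word 1: "edition"
Word 2: "equally"
Comparing from start:
  Pos 0: 'e' == 'e'
  Pos 1: 'd' != 'q' (stop)
LCP = "e" (length 1)


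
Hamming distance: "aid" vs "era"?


Comparing character by character (same length = 3):
  Pos 0: 'a' vs 'e' !=
  Pos 1: 'i' vs 'r' !=
  Pos 2: 'd' vs 'a' !=
Hamming distance = 3


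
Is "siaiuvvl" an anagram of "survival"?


Word 1: "survival" → sorted: ailrsuvv
Word 2: "siaiuvvl" → sorted: aiilsuvv
Same letters? ailrsuvv != aiilsuvv
Anagram = No


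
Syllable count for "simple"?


Word: "simple"
Syllable breakdown: sim · ple
Counting: 2 parts
= 2 syllables


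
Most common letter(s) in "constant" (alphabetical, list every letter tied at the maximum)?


Word: "constant"
Letter counts:
  'a': 1
  'c': 1
  'n': 2
  'o': 1
  's': 1
  't': 2
Maximum count = 2
Most frequent = 'n', 't' (2 times each)


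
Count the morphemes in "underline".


Word: "underline"
Morphemes: under- + line
Each morpheme carries meaning
= 2 morphemes


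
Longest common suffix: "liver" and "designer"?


Word 1: "liver"
Word 2: "designer"
Comparing from end:
  Pos -1: 'r' == 'r'
  Pos -2: 'e' == 'e'
  Pos -3: 'v' != 'n' (stop)
LCS = "er" (length 2)


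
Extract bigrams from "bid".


Word: "bid" (length 3)
Number of bigrams = 3 - 2 + 1 = 2
  Position 0: "bi"
  Position 1: "id"
Bigrams = "bi", "id"


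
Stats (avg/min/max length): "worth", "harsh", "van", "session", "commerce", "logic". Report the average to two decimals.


Lengths: "worth"=5, "harsh"=5, "van"=3, "session"=7, "commerce"=8, "logic"=5
Sum = 33, Count = 6
Average = 33/6 = 5.50
= avg=5.50, min=3, max=8


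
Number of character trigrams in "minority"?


Word: "minority" (length 8)
Number of 3-grams = length - 3 + 1 = 8 - 3 + 1
= 6


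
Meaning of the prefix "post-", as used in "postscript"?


Prefix: post-
Example: postscript (post- + script)
Meaning = after


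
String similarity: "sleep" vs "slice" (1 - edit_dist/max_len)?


Word 1: "sleep" (length 5)
Word 2: "slice" (length 5)
One optimal edit sequence:
  1. keep 's'
  2. keep 'l'
  3. substitute 'e' -> 'i'  (+1)
  4. substitute 'e' -> 'c'  (+1)
  5. substitute 'p' -> 'e'  (+1)
Edit distance = 3
Max length = max(5, 5) = 5
Similarity = 1 - 3/5
= 0.4000


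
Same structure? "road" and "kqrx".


Pattern of "road": [0, 1, 2, 3]
Pattern of "kqrx": [0, 1, 2, 3]
Patterns match
Same pattern = Yes


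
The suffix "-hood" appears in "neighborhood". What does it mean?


Suffix: -hood
Example: neighborhood (neighbor + -hood)
Meaning = state / condition


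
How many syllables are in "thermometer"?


Word: "thermometer"
Syllable breakdown: ther | mom | e | ter
Counting: 4 parts
= 4 syllables


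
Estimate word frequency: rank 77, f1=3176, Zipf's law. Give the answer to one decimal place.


Zipf's law: f(r) = f(1) / r
f(1) = 3176
f(77) = 3176 / 77
= 41.2 occurrences


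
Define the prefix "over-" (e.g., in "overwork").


Prefix: over-
As in: overwork -> over- + work
Meaning = excessive


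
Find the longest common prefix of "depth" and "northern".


Word 1: "depth"
Word 2: "northern"
Comparing from start:
  Pos 0: 'd' != 'n' (stop)
LCP = "" (length 0)


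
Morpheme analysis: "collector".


Word: "collector"
Morphemes: collect + -or
Each morpheme carries meaning
= 2 morphemes


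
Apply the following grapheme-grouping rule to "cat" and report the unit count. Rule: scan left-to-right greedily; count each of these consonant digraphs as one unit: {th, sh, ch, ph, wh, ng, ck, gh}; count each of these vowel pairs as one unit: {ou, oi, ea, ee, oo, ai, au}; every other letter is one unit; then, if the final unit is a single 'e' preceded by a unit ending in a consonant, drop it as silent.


Word: "cat" (3 letters)
Left-to-right scan:
  [1] 'c' (letter)
  [2] 'a' (letter)
  [3] 't' (letter)
Units from scan: 3
Sound units = 3 units


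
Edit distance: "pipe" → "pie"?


Word 1: "pipe" (length 4)
Word 2: "pie" (length 3)
One optimal edit sequence (insert/delete/substitute each cost 1):
  1. keep 'p'
  2. keep 'i'
  3. delete 'p'  (+1)
  4. keep 'e'
Total edit operations: 1
Edit distance = 1


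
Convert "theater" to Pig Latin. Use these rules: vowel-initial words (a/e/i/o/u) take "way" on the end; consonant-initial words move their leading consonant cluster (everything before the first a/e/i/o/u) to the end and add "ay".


Word: "theater"
Starts with consonant(s) → move to end, add 'ay'
Consonant cluster: "th"
Pig Latin = "eaterthay"


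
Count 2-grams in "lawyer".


Word: "lawyer" (length 6)
Number of 2-grams = length - 2 + 1 = 6 - 2 + 1
= 5


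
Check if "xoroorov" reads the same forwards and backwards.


Word: "xoroorov"
Reversed: "voroorox"
Forward == Backward? xoroorov != voroorox
Palindrome = No


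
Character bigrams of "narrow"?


Word: "narrow" (length 6)
Number of bigrams = 6 - 2 + 1 = 5
  Position 0: "na"
  Position 1: "ar"
  Position 2: "rr"
  Position 3: "ro"
  Position 4: "ow"
Bigrams = "na", "ar", "rr", "ro", "ow"


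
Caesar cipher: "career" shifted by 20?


Word: "career"
Shift: 20
Each letter → (letter + shift) mod 26:
  'c' (2) + 20 = 22 → 'w'
  'a' (0) + 20 = 20 → 'u'
  'r' (17) + 20 = 11 → 'l'
  'e' (4) + 20 = 24 → 'y'
  'e' (4) + 20 = 24 → 'y'
  'r' (17) + 20 = 11 → 'l'
Result = "wulyyl"


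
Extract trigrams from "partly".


Word: "partly" (length 6)
Number of trigrams = 6 - 3 + 1 = 4
  Position 0: "par"
  Position 1: "art"
  Position 2: "rtl"
  Position 3: "tly"
Trigrams = "par", "art", "rtl", "tly"


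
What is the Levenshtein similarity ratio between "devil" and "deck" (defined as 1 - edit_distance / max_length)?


Word 1: "devil" (length 5)
Word 2: "deck" (length 4)
One optimal edit sequence:
  1. keep 'd'
  2. keep 'e'
  3. delete 'v'  (+1)
  4. substitute 'i' -> 'c'  (+1)
  5. substitute 'l' -> 'k'  (+1)
Edit distance = 3
Max length = max(5, 4) = 5
Similarity = 1 - 3/5
= 0.4000


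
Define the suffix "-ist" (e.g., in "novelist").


Suffix: -ist
Example: novelist = novel + -ist
Meaning = one who practices


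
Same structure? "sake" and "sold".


Pattern of "sake": [0, 1, 2, 3]
Pattern of "sold": [0, 1, 2, 3]
Patterns match
Same pattern = Yes


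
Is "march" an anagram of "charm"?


Word 1: "charm" → sorted: achmr
Word 2: "march" → sorted: achmr
Same letters? achmr == achmr
Anagram = Yes


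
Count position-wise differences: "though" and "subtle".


Comparing character by character (same length = 6):
  Pos 0: 't' vs 's' !=
  Pos 1: 'h' vs 'u' !=
  Pos 2: 'o' vs 'b' !=
  Pos 3: 'u' vs 't' !=
  Pos 4: 'g' vs 'l' !=
  Pos 5: 'h' vs 'e' !=
Hamming distance = 6


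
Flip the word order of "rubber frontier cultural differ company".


Original: "rubber frontier cultural differ company"
Words (1..n): rubber | frontier | cultural | differ | company
Reversed (n..1): company | differ | cultural | frontier | rubber
Result = "company differ cultural frontier rubber"


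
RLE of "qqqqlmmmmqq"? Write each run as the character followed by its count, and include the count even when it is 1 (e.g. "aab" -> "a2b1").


String: "qqqqlmmmmqq"
Scanning for consecutive runs:
  'q' x 4
  'l' x 1
  'm' x 4
  'q' x 2
RLE = "q4l1m4q2"


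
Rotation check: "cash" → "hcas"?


Word: "cash", Candidate: "hcas"
Method: check if candidate is substring of word+word
"cashcash" contains "hcas"? Yes
Is rotation = Yes


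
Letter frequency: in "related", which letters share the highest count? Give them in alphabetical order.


Word: "related"
Letter counts:
  'a': 1
  'd': 1
  'e': 2
  'l': 1
  'r': 1
  't': 1
Maximum count = 2
Most frequent = 'e' (2 times each)


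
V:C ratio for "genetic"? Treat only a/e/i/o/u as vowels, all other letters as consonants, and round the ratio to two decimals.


Word: "genetic"
Vowels (a,e,i,o,u): 3
Consonants: 4
Ratio = 3/4
= 0.75


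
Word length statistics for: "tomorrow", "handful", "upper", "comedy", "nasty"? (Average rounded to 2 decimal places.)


Lengths: "tomorrow"=8, "handful"=7, "upper"=5, "comedy"=6, "nasty"=5
Sum = 31, Count = 5
Average = 31/5 = 6.20
= avg=6.20, min=5, max=8


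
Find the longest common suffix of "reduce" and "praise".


Word 1: "reduce"
Word 2: "praise"
Comparing from end:
  Pos -1: 'e' == 'e'
  Pos -2: 'c' != 's' (stop)
LCS = "e" (length 1)


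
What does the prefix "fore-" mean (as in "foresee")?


Prefix: fore-
Example: foresee (fore- + see)
Meaning = before


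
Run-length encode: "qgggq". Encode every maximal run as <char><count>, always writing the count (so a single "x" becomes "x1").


String: "qgggq"
Scanning for consecutive runs:
  'q' x 1
  'g' x 3
  'q' x 1
RLE = "q1g3q1"


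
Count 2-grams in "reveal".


Word: "reveal" (length 6)
Number of 2-grams = length - 2 + 1 = 6 - 2 + 1
= 5


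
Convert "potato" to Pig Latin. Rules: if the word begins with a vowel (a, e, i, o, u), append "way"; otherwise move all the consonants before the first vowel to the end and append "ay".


Word: "potato"
Starts with consonant(s) → move to end, add 'ay'
Consonant cluster: "p"
Pig Latin = "otatopay"


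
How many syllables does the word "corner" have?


Word: "corner"
Syllable breakdown: cor / ner
Counting: 2 parts
= 2 syllables


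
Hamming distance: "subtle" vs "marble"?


Comparing character by character (same length = 6):
  Pos 0: 's' vs 'm' !=
  Pos 1: 'u' vs 'a' !=
  Pos 2: 'b' vs 'r' !=
  Pos 3: 't' vs 'b' !=
  Pos 4: 'l' vs 'l' =
  Pos 5: 'e' vs 'e' =
Hamming distance = 4


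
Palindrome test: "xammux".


Word: "xammux"
Reversed: "xummax"
Forward == Backward? xammux != xummax
Palindrome = No


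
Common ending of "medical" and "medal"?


Word 1: "medical"
Word 2: "medal"
Comparing from end:
  Pos -1: 'l' == 'l'
  Pos -2: 'a' == 'a'
  Pos -3: 'c' != 'd' (stop)
LCS = "al" (length 2)


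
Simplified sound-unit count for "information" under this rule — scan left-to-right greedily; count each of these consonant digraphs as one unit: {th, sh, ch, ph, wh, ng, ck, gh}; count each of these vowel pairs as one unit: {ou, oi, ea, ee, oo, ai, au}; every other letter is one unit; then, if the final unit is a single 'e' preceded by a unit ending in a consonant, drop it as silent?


Word: "information" (11 letters)
Left-to-right scan:
  1. 'i' (letter)
  2. 'n' (letter)
  3. 'f' (letter)
  4. 'o' (letter)
  5. 'r' (letter)
  6. 'm' (letter)
  7. 'a' (letter)
  8. 't' (letter)
  9. 'i' (letter)
  10. 'o' (letter)
  11. 'n' (letter)
Units from scan: 11
Sound units = 11 units
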